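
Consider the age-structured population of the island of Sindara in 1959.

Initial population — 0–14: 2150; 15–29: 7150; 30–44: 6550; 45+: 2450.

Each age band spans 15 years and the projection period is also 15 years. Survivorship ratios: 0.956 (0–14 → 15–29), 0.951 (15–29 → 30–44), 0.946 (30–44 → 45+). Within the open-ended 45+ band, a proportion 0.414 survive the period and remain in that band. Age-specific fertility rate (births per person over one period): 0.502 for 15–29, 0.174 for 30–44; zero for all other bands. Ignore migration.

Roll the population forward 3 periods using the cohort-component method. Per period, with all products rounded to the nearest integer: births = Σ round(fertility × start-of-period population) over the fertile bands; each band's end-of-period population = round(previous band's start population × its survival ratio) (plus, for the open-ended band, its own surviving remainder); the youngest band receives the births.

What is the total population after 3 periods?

After projecting period 1:
Births: 7150 × 0.502 = 3589, 6550 × 0.174 = 1140 ⇒ total 4729
15–29: 2150 × 0.956 = 2055
30–44: 7150 × 0.951 = 6800
45+: 6550 × 0.946 + 2450 × 0.414 = 6196 + 1014 = 7210
Giving 4729 / 2055 / 6800 / 7210.
After projecting period 2:
Births: 2055 × 0.502 = 1032, 6800 × 0.174 = 1183 ⇒ total 2215
15–29: 4729 × 0.956 = 4521
30–44: 2055 × 0.951 = 1954
45+: 6800 × 0.946 + 7210 × 0.414 = 6433 + 2985 = 9418
Giving 2215 / 4521 / 1954 / 9418.
After projecting period 3:
Births: 4521 × 0.502 = 2270, 1954 × 0.174 = 340 ⇒ total 2610
15–29: 2215 × 0.956 = 2118
30–44: 4521 × 0.951 = 4299
45+: 1954 × 0.946 + 9418 × 0.414 = 1848 + 3899 = 5747
Giving 2610 / 2118 / 4299 / 5747.
Total after period 3: 2610 + 2118 + 4299 + 5747 = 14774

14774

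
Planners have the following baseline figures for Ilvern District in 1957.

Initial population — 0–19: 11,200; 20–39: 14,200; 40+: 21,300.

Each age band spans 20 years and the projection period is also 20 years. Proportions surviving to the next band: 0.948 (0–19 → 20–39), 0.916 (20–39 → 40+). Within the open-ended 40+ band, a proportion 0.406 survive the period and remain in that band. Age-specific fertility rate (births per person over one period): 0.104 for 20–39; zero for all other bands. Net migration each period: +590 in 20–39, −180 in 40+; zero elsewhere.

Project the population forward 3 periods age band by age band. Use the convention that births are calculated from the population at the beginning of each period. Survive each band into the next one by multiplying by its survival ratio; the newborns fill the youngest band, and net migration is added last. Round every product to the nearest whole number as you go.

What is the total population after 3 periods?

11180

Period 1:
Births: 14200 * 0.104 = 1477
20–39: 11200 * 0.948 = 10618
40+: 14200 * 0.916 + 21300 * 0.406 = 13007 + 8648 = 21655
Net migration: 20–39 + 590 → 11208; 40+ − 180 → 21475
End of period: [1477, 11208, 21475]
Period 2:
Births: 11208 * 0.104 = 1166
20–39: 1477 * 0.948 = 1400
40+: 11208 * 0.916 + 21475 * 0.406 = 10267 + 8719 = 18986
Net migration: 20–39 + 590 → 1990; 40+ − 180 → 18806
End of period: [1166, 1990, 18806]
Period 3:
Births: 1990 * 0.104 = 207
20–39: 1166 * 0.948 = 1105
40+: 1990 * 0.916 + 18806 * 0.406 = 1823 + 7635 = 9458
Net migration: 20–39 + 590 → 1695; 40+ − 180 → 9278
End of period: [207, 1695, 9278]
Total after period 3: 207 + 1695 + 9278 = 11180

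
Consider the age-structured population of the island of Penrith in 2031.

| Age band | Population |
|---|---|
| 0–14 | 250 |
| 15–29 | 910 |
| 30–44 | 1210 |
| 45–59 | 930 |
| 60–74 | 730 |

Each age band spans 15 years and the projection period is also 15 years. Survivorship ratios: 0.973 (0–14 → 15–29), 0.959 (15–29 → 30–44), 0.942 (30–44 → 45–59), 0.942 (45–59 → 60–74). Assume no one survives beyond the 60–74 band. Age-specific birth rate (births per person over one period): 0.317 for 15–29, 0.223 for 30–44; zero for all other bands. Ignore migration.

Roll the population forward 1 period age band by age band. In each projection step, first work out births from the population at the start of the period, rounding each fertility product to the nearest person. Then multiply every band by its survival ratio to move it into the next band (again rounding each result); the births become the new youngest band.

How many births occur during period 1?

558

Let group 1 be 0–14 through group 5 = 60–74.
Period 1.
Births: 910 * 0.317 = 288  |  1210 * 0.223 = 270 ⇒ total 558
Group 2: 250 * 0.973 = 243
Group 3: 910 * 0.959 = 873
Group 4: 1210 * 0.942 = 1140
Group 5: 930 * 0.942 = 876
Giving 558 / 243 / 873 / 1140 / 876.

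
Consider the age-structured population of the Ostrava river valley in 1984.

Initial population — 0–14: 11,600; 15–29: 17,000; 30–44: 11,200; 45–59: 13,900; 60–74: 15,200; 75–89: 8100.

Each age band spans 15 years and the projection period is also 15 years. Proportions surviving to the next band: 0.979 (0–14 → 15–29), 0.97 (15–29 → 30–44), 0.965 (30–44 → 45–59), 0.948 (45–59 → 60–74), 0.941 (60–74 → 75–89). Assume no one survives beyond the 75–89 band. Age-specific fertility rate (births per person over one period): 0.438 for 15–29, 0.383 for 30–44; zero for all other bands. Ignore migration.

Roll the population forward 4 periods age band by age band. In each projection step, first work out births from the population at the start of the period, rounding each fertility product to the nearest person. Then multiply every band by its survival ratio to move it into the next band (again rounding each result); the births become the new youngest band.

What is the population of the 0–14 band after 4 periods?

9110

— Period 1 —
Births: 17000 × 0.438 = 7446  |  11200 × 0.383 = 4290 — total 11736
15–29: 11600 × 0.979 = 11356
30–44: 17000 × 0.97 = 16490
45–59: 11200 × 0.965 = 10808
60–74: 13900 × 0.948 = 13177
75–89: 15200 × 0.941 = 14303
Giving 11736 / 11356 / 16490 / 10808 / 13177 / 14303.
— Period 2 —
Births: 11356 × 0.438 = 4974  |  16490 × 0.383 = 6316 — total 11290
15–29: 11736 × 0.979 = 11490
30–44: 11356 × 0.97 = 11015
45–59: 16490 × 0.965 = 15913
60–74: 10808 × 0.948 = 10246
75–89: 13177 × 0.941 = 12400
Giving 11290 / 11490 / 11015 / 15913 / 10246 / 12400.
— Period 3 —
Births: 11490 × 0.438 = 5033  |  11015 × 0.383 = 4219 — total 9252
15–29: 11290 × 0.979 = 11053
30–44: 11490 × 0.97 = 11145
45–59: 11015 × 0.965 = 10629
60–74: 15913 × 0.948 = 15086
75–89: 10246 × 0.941 = 9641
Giving 9252 / 11053 / 11145 / 10629 / 15086 / 9641.
— Period 4 —
Births: 11053 × 0.438 = 4841  |  11145 × 0.383 = 4269 — total 9110
15–29: 9252 × 0.979 = 9058
30–44: 11053 × 0.97 = 10721
45–59: 11145 × 0.965 = 10755
60–74: 10629 × 0.948 = 10076
75–89: 15086 × 0.941 = 14196
Giving 9110 / 9058 / 10721 / 10755 / 10076 / 14196.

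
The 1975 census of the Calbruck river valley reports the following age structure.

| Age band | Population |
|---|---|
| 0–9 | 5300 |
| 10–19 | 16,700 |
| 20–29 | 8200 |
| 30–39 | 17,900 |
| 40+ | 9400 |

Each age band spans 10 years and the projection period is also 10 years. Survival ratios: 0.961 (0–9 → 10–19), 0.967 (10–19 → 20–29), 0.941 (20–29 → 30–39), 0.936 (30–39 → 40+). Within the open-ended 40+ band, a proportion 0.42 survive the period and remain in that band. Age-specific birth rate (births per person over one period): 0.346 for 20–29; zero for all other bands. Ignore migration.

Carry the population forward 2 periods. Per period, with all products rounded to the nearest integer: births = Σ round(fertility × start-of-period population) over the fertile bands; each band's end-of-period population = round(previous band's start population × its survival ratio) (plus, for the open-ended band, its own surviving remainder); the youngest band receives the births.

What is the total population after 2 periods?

44352

Call the bands 1 to 5, youngest first.
[period 1]
Births: 8200 × 0.346 = 2837
Band 2: 5300 × 0.961 = 5093
Band 3: 16700 × 0.967 = 16149
Band 4: 8200 × 0.941 = 7716
Band 5: 17900 × 0.936 + 9400 × 0.42 = 16754 + 3948 = 20702
→ [2837, 5093, 16149, 7716, 20702]
[period 2]
Births: 16149 × 0.346 = 5588
Band 2: 2837 × 0.961 = 2726
Band 3: 5093 × 0.967 = 4925
Band 4: 16149 × 0.941 = 15196
Band 5: 7716 × 0.936 + 20702 × 0.42 = 7222 + 8695 = 15917
→ [5588, 2726, 4925, 15196, 15917]
Total after period 2: 5588 + 2726 + 4925 + 15196 + 15917 = 44352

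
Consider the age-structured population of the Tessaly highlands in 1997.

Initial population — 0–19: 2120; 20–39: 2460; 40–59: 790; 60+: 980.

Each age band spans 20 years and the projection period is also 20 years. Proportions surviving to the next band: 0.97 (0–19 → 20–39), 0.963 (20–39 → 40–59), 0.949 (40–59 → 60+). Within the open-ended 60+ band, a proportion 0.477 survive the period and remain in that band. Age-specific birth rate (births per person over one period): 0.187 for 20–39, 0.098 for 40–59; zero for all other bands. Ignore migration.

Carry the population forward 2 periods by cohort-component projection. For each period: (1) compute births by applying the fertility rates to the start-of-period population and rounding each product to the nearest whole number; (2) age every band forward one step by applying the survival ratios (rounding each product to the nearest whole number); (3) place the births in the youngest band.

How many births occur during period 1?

— Period 1 —
Births: 2460 × 0.187 = 460 ; 790 × 0.098 = 77 — total 537
20–39: 2120 × 0.97 = 2056
40–59: 2460 × 0.963 = 2369
60+: 790 × 0.949 + 980 × 0.477 = 750 + 467 = 1217
Population now: 0–19=537, 20–39=2056, 40–59=2369, 60+=1217

537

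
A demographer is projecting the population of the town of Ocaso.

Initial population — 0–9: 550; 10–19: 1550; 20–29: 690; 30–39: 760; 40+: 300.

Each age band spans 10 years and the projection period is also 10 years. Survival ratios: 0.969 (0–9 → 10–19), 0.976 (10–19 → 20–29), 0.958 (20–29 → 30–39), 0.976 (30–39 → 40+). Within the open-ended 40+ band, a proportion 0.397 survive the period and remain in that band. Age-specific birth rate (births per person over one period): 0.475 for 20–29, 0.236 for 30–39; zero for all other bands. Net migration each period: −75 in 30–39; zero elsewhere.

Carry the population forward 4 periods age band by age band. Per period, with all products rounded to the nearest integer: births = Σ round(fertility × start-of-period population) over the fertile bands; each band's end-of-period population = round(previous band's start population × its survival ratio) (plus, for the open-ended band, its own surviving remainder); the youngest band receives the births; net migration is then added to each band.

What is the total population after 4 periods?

[period 1]
Births: 690 × 0.475 = 328  |  760 × 0.236 = 179 — total 507
10–19: 550 × 0.969 = 533
20–29: 1550 × 0.976 = 1513
30–39: 690 × 0.958 = 661
40+: 760 × 0.976 + 300 × 0.397 = 742 + 119 = 861
Net migration: 30–39 − 75 → 586
End of period: [507, 533, 1513, 586, 861]
[period 2]
Births: 1513 × 0.475 = 719  |  586 × 0.236 = 138 — total 857
10–19: 507 × 0.969 = 491
20–29: 533 × 0.976 = 520
30–39: 1513 × 0.958 = 1449
40+: 586 × 0.976 + 861 × 0.397 = 572 + 342 = 914
Net migration: 30–39 − 75 → 1374
End of period: [857, 491, 520, 1374, 914]
[period 3]
Births: 520 × 0.475 = 247  |  1374 × 0.236 = 324 — total 571
10–19: 857 × 0.969 = 830
20–29: 491 × 0.976 = 479
30–39: 520 × 0.958 = 498
40+: 1374 × 0.976 + 914 × 0.397 = 1341 + 363 = 1704
Net migration: 30–39 − 75 → 423
End of period: [571, 830, 479, 423, 1704]
[period 4]
Births: 479 × 0.475 = 228  |  423 × 0.236 = 100 — total 328
10–19: 571 × 0.969 = 553
20–29: 830 × 0.976 = 810
30–39: 479 × 0.958 = 459
40+: 423 × 0.976 + 1704 × 0.397 = 413 + 676 = 1089
Net migration: 30–39 − 75 → 384
End of period: [328, 553, 810, 384, 1089]
Total after period 4: 328 + 553 + 810 + 384 + 1089 = 3164

3164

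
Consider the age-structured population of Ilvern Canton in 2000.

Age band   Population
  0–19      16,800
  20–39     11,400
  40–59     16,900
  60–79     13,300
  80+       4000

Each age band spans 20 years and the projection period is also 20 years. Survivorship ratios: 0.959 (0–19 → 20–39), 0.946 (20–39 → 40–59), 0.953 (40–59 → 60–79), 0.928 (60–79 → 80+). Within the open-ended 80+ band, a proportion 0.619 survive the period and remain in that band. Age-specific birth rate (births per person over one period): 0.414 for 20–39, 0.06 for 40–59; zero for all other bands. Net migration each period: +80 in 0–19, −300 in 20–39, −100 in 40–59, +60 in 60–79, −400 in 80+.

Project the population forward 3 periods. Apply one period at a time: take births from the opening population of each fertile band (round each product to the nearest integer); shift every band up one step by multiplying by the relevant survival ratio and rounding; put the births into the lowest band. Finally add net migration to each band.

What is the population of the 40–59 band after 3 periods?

(Groups numbered youngest = 1 to oldest = 5.)
After projecting period 1:
Births: 11400 × 0.414 = 4720  |  16900 × 0.06 = 1014 — total 5734
Group 2: 16800 × 0.959 = 16111
Group 3: 11400 × 0.946 = 10784
Group 4: 16900 × 0.953 = 16106
Group 5: 13300 × 0.928 + 4000 × 0.619 = 12342 + 2476 = 14818
Net migration: Group 1 + 80 → 5814; Group 2 − 300 → 15811; Group 3 − 100 → 10684; Group 4 + 60 → 16166; Group 5 − 400 → 14418
→ [5814, 15811, 10684, 16166, 14418]
After projecting period 2:
Births: 15811 × 0.414 = 6546  |  10684 × 0.06 = 641 — total 7187
Group 2: 5814 × 0.959 = 5576
Group 3: 15811 × 0.946 = 14957
Group 4: 10684 × 0.953 = 10182
Group 5: 16166 × 0.928 + 14418 × 0.619 = 15002 + 8925 = 23927
Net migration: Group 1 + 80 → 7267; Group 2 − 300 → 5276; Group 3 − 100 → 14857; Group 4 + 60 → 10242; Group 5 − 400 → 23527
→ [7267, 5276, 14857, 10242, 23527]
After projecting period 3:
Births: 5276 × 0.414 = 2184  |  14857 × 0.06 = 891 — total 3075
Group 2: 7267 × 0.959 = 6969
Group 3: 5276 × 0.946 = 4991
Group 4: 14857 × 0.953 = 14159
Group 5: 10242 × 0.928 + 23527 × 0.619 = 9505 + 14563 = 24068
Net migration: Group 1 + 80 → 3155; Group 2 − 300 → 6669; Group 3 − 100 → 4891; Group 4 + 60 → 14219; Group 5 − 400 → 23668
→ [3155, 6669, 4891, 14219, 23668]

4891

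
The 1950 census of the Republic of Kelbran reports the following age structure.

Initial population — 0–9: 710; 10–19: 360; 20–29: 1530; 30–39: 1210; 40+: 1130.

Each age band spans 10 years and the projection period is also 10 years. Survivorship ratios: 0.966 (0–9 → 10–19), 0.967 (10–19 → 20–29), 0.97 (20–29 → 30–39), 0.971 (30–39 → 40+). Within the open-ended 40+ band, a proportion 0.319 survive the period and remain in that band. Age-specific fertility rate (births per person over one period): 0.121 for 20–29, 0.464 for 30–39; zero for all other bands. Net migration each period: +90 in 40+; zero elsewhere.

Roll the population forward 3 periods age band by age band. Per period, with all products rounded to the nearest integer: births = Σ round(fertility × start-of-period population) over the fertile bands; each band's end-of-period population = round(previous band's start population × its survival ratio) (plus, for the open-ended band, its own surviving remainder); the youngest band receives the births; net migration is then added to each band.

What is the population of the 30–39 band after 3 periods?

643

— Period 1 —
Births: 1530 * 0.121 = 185, 1210 * 0.464 = 561 ⇒ total 746
10–19: 710 * 0.966 = 686
20–29: 360 * 0.967 = 348
30–39: 1530 * 0.97 = 1484
40+: 1210 * 0.971 + 1130 * 0.319 = 1175 + 360 = 1535
Net migration: 40+ + 90 → 1625
→ [746, 686, 348, 1484, 1625]
— Period 2 —
Births: 348 * 0.121 = 42, 1484 * 0.464 = 689 ⇒ total 731
10–19: 746 * 0.966 = 721
20–29: 686 * 0.967 = 663
30–39: 348 * 0.97 = 338
40+: 1484 * 0.971 + 1625 * 0.319 = 1441 + 518 = 1959
Net migration: 40+ + 90 → 2049
→ [731, 721, 663, 338, 2049]
— Period 3 —
Births: 663 * 0.121 = 80, 338 * 0.464 = 157 ⇒ total 237
10–19: 731 * 0.966 = 706
20–29: 721 * 0.967 = 697
30–39: 663 * 0.97 = 643
40+: 338 * 0.971 + 2049 * 0.319 = 328 + 654 = 982
Net migration: 40+ + 90 → 1072
→ [237, 706, 697, 643, 1072]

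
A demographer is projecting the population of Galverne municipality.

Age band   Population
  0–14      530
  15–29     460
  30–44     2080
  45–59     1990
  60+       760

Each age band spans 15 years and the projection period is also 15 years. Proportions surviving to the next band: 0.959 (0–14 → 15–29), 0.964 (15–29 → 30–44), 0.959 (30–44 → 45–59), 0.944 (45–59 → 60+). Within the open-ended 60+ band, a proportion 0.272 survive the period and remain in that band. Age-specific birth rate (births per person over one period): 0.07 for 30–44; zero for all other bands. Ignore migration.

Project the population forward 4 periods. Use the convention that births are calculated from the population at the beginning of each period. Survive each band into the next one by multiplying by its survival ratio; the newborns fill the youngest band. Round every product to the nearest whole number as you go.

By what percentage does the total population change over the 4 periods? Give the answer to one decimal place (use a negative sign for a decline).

-84.0

After projecting period 1:
Births: 2080 × 0.07 = 146
15–29: 530 × 0.959 = 508
30–44: 460 × 0.964 = 443
45–59: 2080 × 0.959 = 1995
60+: 1990 × 0.944 + 760 × 0.272 = 1879 + 207 = 2086
→ [146, 508, 443, 1995, 2086]
After projecting period 2:
Births: 443 × 0.07 = 31
15–29: 146 × 0.959 = 140
30–44: 508 × 0.964 = 490
45–59: 443 × 0.959 = 425
60+: 1995 × 0.944 + 2086 × 0.272 = 1883 + 567 = 2450
→ [31, 140, 490, 425, 2450]
After projecting period 3:
Births: 490 × 0.07 = 34
15–29: 31 × 0.959 = 30
30–44: 140 × 0.964 = 135
45–59: 490 × 0.959 = 470
60+: 425 × 0.944 + 2450 × 0.272 = 401 + 666 = 1067
→ [34, 30, 135, 470, 1067]
After projecting period 4:
Births: 135 × 0.07 = 9
15–29: 34 × 0.959 = 33
30–44: 30 × 0.964 = 29
45–59: 135 × 0.959 = 129
60+: 470 × 0.944 + 1067 × 0.272 = 444 + 290 = 734
→ [9, 33, 29, 129, 734]
Total: 5820 → 934; change = -4886; percentage change = -84.0%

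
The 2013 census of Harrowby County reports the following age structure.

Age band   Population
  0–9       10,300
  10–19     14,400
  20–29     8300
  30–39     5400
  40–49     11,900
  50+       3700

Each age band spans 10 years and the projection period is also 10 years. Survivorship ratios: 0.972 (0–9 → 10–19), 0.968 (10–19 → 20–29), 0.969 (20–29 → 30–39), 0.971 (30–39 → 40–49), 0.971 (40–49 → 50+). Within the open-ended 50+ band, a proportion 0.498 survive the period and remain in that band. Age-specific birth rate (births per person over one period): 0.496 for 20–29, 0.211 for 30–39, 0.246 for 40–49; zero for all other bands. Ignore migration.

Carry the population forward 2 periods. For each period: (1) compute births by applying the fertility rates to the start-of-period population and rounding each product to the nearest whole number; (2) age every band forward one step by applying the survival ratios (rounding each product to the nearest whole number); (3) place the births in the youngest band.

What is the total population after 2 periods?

[period 1]
Births: 8300 × 0.496 = 4117, 5400 × 0.211 = 1139, 11900 × 0.246 = 2927 — total 8183
10–19: 10300 × 0.972 = 10012
20–29: 14400 × 0.968 = 13939
30–39: 8300 × 0.969 = 8043
40–49: 5400 × 0.971 = 5243
50+: 11900 × 0.971 + 3700 × 0.498 = 11555 + 1843 = 13398
Population now: 0–9=8183, 10–19=10012, 20–29=13939, 30–39=8043, 40–49=5243, 50+=13398
[period 2]
Births: 13939 × 0.496 = 6914, 8043 × 0.211 = 1697, 5243 × 0.246 = 1290 — total 9901
10–19: 8183 × 0.972 = 7954
20–29: 10012 × 0.968 = 9692
30–39: 13939 × 0.969 = 13507
40–49: 8043 × 0.971 = 7810
50+: 5243 × 0.971 + 13398 × 0.498 = 5091 + 6672 = 11763
Population now: 0–9=9901, 10–19=7954, 20–29=9692, 30–39=13507, 40–49=7810, 50+=11763
Total after period 2: 9901 + 7954 + 9692 + 13507 + 7810 + 11763 = 60627

60627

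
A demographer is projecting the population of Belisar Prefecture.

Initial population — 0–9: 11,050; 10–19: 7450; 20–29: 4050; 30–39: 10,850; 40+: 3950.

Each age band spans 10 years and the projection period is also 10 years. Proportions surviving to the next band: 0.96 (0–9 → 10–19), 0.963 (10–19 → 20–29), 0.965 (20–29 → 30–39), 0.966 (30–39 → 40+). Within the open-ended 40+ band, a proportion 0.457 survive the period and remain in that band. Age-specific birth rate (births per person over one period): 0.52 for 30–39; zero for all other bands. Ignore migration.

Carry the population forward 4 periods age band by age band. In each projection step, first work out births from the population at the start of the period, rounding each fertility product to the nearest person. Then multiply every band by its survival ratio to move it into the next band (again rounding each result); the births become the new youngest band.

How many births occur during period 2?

2032

Period 1.
Births: 10850 × 0.52 = 5642
10–19: 11050 × 0.96 = 10608
20–29: 7450 × 0.963 = 7174
30–39: 4050 × 0.965 = 3908
40+: 10850 × 0.966 + 3950 × 0.457 = 10481 + 1805 = 12286
Giving 5642 / 10608 / 7174 / 3908 / 12286.
Period 2.
Births: 3908 × 0.52 = 2032
10–19: 5642 × 0.96 = 5416
20–29: 10608 × 0.963 = 10216
30–39: 7174 × 0.965 = 6923
40+: 3908 × 0.966 + 12286 × 0.457 = 3775 + 5615 = 9390
Giving 2032 / 5416 / 10216 / 6923 / 9390.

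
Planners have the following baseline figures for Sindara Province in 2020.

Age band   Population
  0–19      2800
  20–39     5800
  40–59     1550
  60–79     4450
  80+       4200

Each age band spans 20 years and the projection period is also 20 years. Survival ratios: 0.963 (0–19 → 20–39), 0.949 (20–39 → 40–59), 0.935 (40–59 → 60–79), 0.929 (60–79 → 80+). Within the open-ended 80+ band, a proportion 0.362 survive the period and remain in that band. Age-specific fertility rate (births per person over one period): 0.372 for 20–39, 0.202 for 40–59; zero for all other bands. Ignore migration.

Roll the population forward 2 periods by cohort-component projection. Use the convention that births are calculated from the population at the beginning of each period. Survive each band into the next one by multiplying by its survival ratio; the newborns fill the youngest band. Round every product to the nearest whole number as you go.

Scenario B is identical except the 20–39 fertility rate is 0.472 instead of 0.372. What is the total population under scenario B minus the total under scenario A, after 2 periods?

828

After projecting period 1:
Births: 5800 × 0.372 = 2158, 1550 × 0.202 = 313 — total 2471
20–39: 2800 × 0.963 = 2696
40–59: 5800 × 0.949 = 5504
60–79: 1550 × 0.935 = 1449
80+: 4450 × 0.929 + 4200 × 0.362 = 4134 + 1520 = 5654
→ [2471, 2696, 5504, 1449, 5654]
After projecting period 2:
Births: 2696 × 0.372 = 1003, 5504 × 0.202 = 1112 — total 2115
20–39: 2471 × 0.963 = 2380
40–59: 2696 × 0.949 = 2559
60–79: 5504 × 0.935 = 5146
80+: 1449 × 0.929 + 5654 × 0.362 = 1346 + 2047 = 3393
→ [2115, 2380, 2559, 5146, 3393]
Scenario A total after 2 periods: 15593
Scenario B projection —
After projecting period 1:
Births: 5800 × 0.472 = 2738, 1550 × 0.202 = 313 — total 3051
20–39: 2800 × 0.963 = 2696
40–59: 5800 × 0.949 = 5504
60–79: 1550 × 0.935 = 1449
80+: 4450 × 0.929 + 4200 × 0.362 = 4134 + 1520 = 5654
→ [3051, 2696, 5504, 1449, 5654]
After projecting period 2:
Births: 2696 × 0.472 = 1273, 5504 × 0.202 = 1112 — total 2385
20–39: 3051 × 0.963 = 2938
40–59: 2696 × 0.949 = 2559
60–79: 5504 × 0.935 = 5146
80+: 1449 × 0.929 + 5654 × 0.362 = 1346 + 2047 = 3393
→ [2385, 2938, 2559, 5146, 3393]
Scenario B total after 2 periods: 16421
Difference B − A = 16421 − 15593 = 828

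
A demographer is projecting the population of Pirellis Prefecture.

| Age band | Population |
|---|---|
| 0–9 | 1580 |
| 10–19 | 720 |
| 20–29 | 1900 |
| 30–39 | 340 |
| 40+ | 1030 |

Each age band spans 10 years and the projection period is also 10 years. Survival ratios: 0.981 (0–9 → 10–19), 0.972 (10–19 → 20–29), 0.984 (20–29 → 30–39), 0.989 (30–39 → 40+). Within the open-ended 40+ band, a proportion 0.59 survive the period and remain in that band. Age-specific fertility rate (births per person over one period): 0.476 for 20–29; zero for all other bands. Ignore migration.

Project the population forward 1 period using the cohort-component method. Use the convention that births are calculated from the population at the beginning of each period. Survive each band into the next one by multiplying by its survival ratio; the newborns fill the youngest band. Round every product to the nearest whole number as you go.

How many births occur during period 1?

Let group 1 be 0–9 through group 5 = 40+.
[period 1]
Births: 1900 × 0.476 = 904
Group 2: 1580 × 0.981 = 1550
Group 3: 720 × 0.972 = 700
Group 4: 1900 × 0.984 = 1870
Group 5: 340 × 0.989 + 1030 × 0.59 = 336 + 608 = 944
Giving 904 / 1550 / 700 / 1870 / 944.

904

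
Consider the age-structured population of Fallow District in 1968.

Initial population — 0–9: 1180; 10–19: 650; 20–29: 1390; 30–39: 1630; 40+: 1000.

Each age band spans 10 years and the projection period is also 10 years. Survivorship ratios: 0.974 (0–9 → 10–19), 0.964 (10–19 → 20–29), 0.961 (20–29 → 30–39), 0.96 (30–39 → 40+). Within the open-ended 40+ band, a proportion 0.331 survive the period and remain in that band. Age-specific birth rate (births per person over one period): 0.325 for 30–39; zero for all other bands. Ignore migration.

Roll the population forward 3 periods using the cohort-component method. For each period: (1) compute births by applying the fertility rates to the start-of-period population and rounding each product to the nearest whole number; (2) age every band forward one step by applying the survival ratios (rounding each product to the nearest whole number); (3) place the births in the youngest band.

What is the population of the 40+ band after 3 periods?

Call the bands 1 to 5, youngest first.
[period 1]
Births: 1630 * 0.325 = 530
Band 2: 1180 * 0.974 = 1149
Band 3: 650 * 0.964 = 627
Band 4: 1390 * 0.961 = 1336
Band 5: 1630 * 0.96 + 1000 * 0.331 = 1565 + 331 = 1896
→ [530, 1149, 627, 1336, 1896]
[period 2]
Births: 1336 * 0.325 = 434
Band 2: 530 * 0.974 = 516
Band 3: 1149 * 0.964 = 1108
Band 4: 627 * 0.961 = 603
Band 5: 1336 * 0.96 + 1896 * 0.331 = 1283 + 628 = 1911
→ [434, 516, 1108, 603, 1911]
[period 3]
Births: 603 * 0.325 = 196
Band 2: 434 * 0.974 = 423
Band 3: 516 * 0.964 = 497
Band 4: 1108 * 0.961 = 1065
Band 5: 603 * 0.96 + 1911 * 0.331 = 579 + 633 = 1212
→ [196, 423, 497, 1065, 1212]

1212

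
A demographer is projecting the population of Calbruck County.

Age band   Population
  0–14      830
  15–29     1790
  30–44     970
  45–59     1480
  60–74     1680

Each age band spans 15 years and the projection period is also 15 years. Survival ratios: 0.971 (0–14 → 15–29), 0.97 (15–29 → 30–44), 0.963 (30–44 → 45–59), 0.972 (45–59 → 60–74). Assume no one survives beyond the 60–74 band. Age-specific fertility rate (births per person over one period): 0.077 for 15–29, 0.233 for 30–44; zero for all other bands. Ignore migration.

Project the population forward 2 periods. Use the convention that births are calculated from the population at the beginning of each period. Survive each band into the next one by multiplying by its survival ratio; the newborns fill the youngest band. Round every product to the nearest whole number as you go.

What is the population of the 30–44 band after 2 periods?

Let band 1 be 0–14 through band 5 = 60–74.
— Period 1 —
Births: 1790 × 0.077 = 138  |  970 × 0.233 = 226 ⇒ total 364
Band 2: 830 × 0.971 = 806
Band 3: 1790 × 0.97 = 1736
Band 4: 970 × 0.963 = 934
Band 5: 1480 × 0.972 = 1439
Population now: 0–14=364, 15–29=806, 30–44=1736, 45–59=934, 60–74=1439
— Period 2 —
Births: 806 × 0.077 = 62  |  1736 × 0.233 = 404 ⇒ total 466
Band 2: 364 × 0.971 = 353
Band 3: 806 × 0.97 = 782
Band 4: 1736 × 0.963 = 1672
Band 5: 934 × 0.972 = 908
Population now: 0–14=466, 15–29=353, 30–44=782, 45–59=1672, 60–74=908

782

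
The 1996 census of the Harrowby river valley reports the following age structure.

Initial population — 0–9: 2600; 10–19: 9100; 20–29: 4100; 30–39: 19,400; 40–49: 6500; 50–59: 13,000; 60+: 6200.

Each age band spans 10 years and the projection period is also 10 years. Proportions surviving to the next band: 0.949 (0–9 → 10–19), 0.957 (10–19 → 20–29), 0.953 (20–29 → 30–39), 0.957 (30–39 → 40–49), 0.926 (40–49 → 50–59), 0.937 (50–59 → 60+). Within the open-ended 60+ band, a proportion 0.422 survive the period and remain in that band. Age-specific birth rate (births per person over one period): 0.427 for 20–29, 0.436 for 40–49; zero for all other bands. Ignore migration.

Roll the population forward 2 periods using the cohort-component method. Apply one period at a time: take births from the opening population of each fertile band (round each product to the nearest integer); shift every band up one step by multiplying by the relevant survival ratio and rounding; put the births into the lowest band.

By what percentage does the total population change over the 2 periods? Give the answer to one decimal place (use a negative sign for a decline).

-2.1

— Period 1 —
Births: 4100 × 0.427 = 1751, 6500 × 0.436 = 2834 — total 4585
10–19: 2600 × 0.949 = 2467
20–29: 9100 × 0.957 = 8709
30–39: 4100 × 0.953 = 3907
40–49: 19400 × 0.957 = 18566
50–59: 6500 × 0.926 = 6019
60+: 13000 × 0.937 + 6200 × 0.422 = 12181 + 2616 = 14797
Population now: 0–9=4585, 10–19=2467, 20–29=8709, 30–39=3907, 40–49=18566, 50–59=6019, 60+=14797
— Period 2 —
Births: 8709 × 0.427 = 3719, 18566 × 0.436 = 8095 — total 11814
10–19: 4585 × 0.949 = 4351
20–29: 2467 × 0.957 = 2361
30–39: 8709 × 0.953 = 8300
40–49: 3907 × 0.957 = 3739
50–59: 18566 × 0.926 = 17192
60+: 6019 × 0.937 + 14797 × 0.422 = 5640 + 6244 = 11884
Population now: 0–9=11814, 10–19=4351, 20–29=2361, 30–39=8300, 40–49=3739, 50–59=17192, 60+=11884
Total: 60900 → 59641; change = -1259; percentage change = -2.1%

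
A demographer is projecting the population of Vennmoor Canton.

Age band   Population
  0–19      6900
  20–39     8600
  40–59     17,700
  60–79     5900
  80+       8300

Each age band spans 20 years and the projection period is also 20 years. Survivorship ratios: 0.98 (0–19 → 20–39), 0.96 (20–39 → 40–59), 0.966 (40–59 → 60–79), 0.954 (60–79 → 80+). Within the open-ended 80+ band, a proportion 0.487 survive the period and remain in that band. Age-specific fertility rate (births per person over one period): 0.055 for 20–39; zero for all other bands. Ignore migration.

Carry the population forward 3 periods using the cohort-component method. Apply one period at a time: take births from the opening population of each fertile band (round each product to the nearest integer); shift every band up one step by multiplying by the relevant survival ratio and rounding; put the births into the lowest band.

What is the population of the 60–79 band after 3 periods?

Numbering the groups 1..5 from youngest to oldest:
Period 1.
Births: 8600 * 0.055 = 473
Group 2: 6900 * 0.98 = 6762
Group 3: 8600 * 0.96 = 8256
Group 4: 17700 * 0.966 = 17098
Group 5: 5900 * 0.954 + 8300 * 0.487 = 5629 + 4042 = 9671
End of period: [473, 6762, 8256, 17098, 9671]
Period 2.
Births: 6762 * 0.055 = 372
Group 2: 473 * 0.98 = 464
Group 3: 6762 * 0.96 = 6492
Group 4: 8256 * 0.966 = 7975
Group 5: 17098 * 0.954 + 9671 * 0.487 = 16311 + 4710 = 21021
End of period: [372, 464, 6492, 7975, 21021]
Period 3.
Births: 464 * 0.055 = 26
Group 2: 372 * 0.98 = 365
Group 3: 464 * 0.96 = 445
Group 4: 6492 * 0.966 = 6271
Group 5: 7975 * 0.954 + 21021 * 0.487 = 7608 + 10237 = 17845
End of period: [26, 365, 445, 6271, 17845]

6271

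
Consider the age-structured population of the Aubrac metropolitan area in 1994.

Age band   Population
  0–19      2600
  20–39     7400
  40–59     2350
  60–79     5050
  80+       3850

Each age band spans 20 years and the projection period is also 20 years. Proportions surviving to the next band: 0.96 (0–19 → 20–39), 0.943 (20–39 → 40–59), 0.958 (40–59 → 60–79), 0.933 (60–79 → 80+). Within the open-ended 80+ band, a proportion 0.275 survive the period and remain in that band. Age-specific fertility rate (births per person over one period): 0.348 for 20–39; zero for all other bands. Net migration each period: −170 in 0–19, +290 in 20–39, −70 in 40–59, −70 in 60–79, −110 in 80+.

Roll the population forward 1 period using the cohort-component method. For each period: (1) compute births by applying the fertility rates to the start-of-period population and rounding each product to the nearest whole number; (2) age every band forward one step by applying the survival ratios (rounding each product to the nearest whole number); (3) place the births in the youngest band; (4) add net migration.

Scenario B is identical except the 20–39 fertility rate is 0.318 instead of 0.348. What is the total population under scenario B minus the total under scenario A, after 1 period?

-222

Let group 1 be 0–19 through group 5 = 80+.
Period 1:
Births: 7400 × 0.348 = 2575
Group 2: 2600 × 0.96 = 2496
Group 3: 7400 × 0.943 = 6978
Group 4: 2350 × 0.958 = 2251
Group 5: 5050 × 0.933 + 3850 × 0.275 = 4712 + 1059 = 5771
Net migration: Group 1 − 170 → 2405; Group 2 + 290 → 2786; Group 3 − 70 → 6908; Group 4 − 70 → 2181; Group 5 − 110 → 5661
End of period: [2405, 2786, 6908, 2181, 5661]
Scenario A total after 1 period: 19941
Scenario B projection —
Period 1:
Births: 7400 × 0.318 = 2353
Group 2: 2600 × 0.96 = 2496
Group 3: 7400 × 0.943 = 6978
Group 4: 2350 × 0.958 = 2251
Group 5: 5050 × 0.933 + 3850 × 0.275 = 4712 + 1059 = 5771
Net migration: Group 1 − 170 → 2183; Group 2 + 290 → 2786; Group 3 − 70 → 6908; Group 4 − 70 → 2181; Group 5 − 110 → 5661
End of period: [2183, 2786, 6908, 2181, 5661]
Scenario B total after 1 period: 19719
Difference B − A = 19719 − 19941 = -222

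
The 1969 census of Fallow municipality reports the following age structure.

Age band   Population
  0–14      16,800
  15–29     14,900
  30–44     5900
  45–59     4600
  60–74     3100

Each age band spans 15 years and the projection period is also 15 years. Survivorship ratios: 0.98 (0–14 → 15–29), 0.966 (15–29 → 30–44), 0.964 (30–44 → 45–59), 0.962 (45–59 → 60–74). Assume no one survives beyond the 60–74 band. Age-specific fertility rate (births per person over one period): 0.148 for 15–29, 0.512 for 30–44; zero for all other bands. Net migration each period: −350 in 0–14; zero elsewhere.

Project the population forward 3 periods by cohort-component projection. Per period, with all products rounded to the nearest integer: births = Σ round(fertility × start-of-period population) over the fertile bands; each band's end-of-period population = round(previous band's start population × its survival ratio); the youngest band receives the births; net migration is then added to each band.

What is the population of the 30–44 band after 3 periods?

Period 1.
Births: 14900 × 0.148 = 2205 ; 5900 × 0.512 = 3021 — total 5226
15–29: 16800 × 0.98 = 16464
30–44: 14900 × 0.966 = 14393
45–59: 5900 × 0.964 = 5688
60–74: 4600 × 0.962 = 4425
Net migration: 0–14 − 350 → 4876
→ [4876, 16464, 14393, 5688, 4425]
Period 2.
Births: 16464 × 0.148 = 2437 ; 14393 × 0.512 = 7369 — total 9806
15–29: 4876 × 0.98 = 4778
30–44: 16464 × 0.966 = 15904
45–59: 14393 × 0.964 = 13875
60–74: 5688 × 0.962 = 5472
Net migration: 0–14 − 350 → 9456
→ [9456, 4778, 15904, 13875, 5472]
Period 3.
Births: 4778 × 0.148 = 707 ; 15904 × 0.512 = 8143 — total 8850
15–29: 9456 × 0.98 = 9267
30–44: 4778 × 0.966 = 4616
45–59: 15904 × 0.964 = 15331
60–74: 13875 × 0.962 = 13348
Net migration: 0–14 − 350 → 8500
→ [8500, 9267, 4616, 15331, 13348]

4616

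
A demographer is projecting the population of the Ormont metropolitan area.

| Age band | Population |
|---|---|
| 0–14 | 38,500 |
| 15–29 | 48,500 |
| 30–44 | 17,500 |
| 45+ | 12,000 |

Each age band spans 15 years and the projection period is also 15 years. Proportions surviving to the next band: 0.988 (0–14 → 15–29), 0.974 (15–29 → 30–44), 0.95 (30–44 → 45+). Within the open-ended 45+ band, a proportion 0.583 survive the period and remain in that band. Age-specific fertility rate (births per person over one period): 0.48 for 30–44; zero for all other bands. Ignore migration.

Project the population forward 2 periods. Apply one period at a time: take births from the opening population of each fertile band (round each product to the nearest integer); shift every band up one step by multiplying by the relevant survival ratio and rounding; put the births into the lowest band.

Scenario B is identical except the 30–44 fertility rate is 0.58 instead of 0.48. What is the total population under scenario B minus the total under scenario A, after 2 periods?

6453

[period 1]
Births: 17500 × 0.48 = 8400
15–29: 38500 × 0.988 = 38038
30–44: 48500 × 0.974 = 47239
45+: 17500 × 0.95 + 12000 × 0.583 = 16625 + 6996 = 23621
End of period: [8400, 38038, 47239, 23621]
[period 2]
Births: 47239 × 0.48 = 22675
15–29: 8400 × 0.988 = 8299
30–44: 38038 × 0.974 = 37049
45+: 47239 × 0.95 + 23621 × 0.583 = 44877 + 13771 = 58648
End of period: [22675, 8299, 37049, 58648]
Scenario A total after 2 periods: 126671
Scenario B projection —
[period 1]
Births: 17500 × 0.58 = 10150
15–29: 38500 × 0.988 = 38038
30–44: 48500 × 0.974 = 47239
45+: 17500 × 0.95 + 12000 × 0.583 = 16625 + 6996 = 23621
End of period: [10150, 38038, 47239, 23621]
[period 2]
Births: 47239 × 0.58 = 27399
15–29: 10150 × 0.988 = 10028
30–44: 38038 × 0.974 = 37049
45+: 47239 × 0.95 + 23621 × 0.583 = 44877 + 13771 = 58648
End of period: [27399, 10028, 37049, 58648]
Scenario B total after 2 periods: 133124
Difference B − A = 133124 − 126671 = 6453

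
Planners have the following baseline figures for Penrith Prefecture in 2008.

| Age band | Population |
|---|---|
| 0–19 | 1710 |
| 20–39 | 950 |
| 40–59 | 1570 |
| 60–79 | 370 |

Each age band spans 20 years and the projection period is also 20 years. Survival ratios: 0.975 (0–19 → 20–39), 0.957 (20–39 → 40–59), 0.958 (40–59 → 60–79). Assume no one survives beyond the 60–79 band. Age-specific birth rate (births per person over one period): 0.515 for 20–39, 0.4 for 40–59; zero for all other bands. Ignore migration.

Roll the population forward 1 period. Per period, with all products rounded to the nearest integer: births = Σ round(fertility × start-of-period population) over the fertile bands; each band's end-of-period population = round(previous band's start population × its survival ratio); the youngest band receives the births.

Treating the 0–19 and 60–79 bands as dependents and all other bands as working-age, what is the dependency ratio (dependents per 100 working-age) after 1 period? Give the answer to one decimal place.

Let group 1 be 0–19 through group 4 = 60–79.
— Period 1 —
Births: 950 × 0.515 = 489, 1570 × 0.4 = 628 ⇒ total 1117
Group 2: 1710 × 0.975 = 1667
Group 3: 950 × 0.957 = 909
Group 4: 1570 × 0.958 = 1504
Population now: 0–19=1117, 20–39=1667, 40–59=909, 60–79=1504
Dependents (band 0–19 + band 60–79) = 1117 + 1504 = 2621; working-age = 2576; ratio = 2621/2576 × 100 = 101.7

101.7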